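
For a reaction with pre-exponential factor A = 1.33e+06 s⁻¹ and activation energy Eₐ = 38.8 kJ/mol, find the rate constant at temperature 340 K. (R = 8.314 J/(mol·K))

1.45e+00 s⁻¹

Step 1: Use the Arrhenius equation: k = A × exp(-Eₐ/RT)
Step 2: Convert Eₐ to J/mol: 38.8 kJ/mol = 38800 J/mol
Step 3: Calculate the exponent: -Eₐ/(RT) = -38800/(8.314 × 340) = -13.72596
Step 4: k = 1.33e+06 × exp(-13.72596)
Step 5: k = 1.33e+06 × 1.09368e-06 = 1.4546e+00 s⁻¹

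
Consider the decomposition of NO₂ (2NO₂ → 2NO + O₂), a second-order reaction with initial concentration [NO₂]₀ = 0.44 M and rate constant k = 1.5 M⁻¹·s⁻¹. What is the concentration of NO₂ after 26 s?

0.02423 M

Step 1: For a second-order reaction: 1/[NO₂] = 1/[NO₂]₀ + kt
Step 2: 1/[NO₂] = 1/0.44 + 1.5 × 26
Step 3: 1/[NO₂] = 2.273 + 39 = 41.27
Step 4: [NO₂] = 1/41.27 = 0.02423 M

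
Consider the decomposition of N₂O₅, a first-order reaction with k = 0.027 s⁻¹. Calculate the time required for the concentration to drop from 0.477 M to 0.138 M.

45.94 s

Step 1: For first-order: t = ln([N₂O₅]₀/[N₂O₅])/k
Step 2: t = ln(0.477/0.138)/0.027
Step 3: t = ln(3.457)/0.027
Step 4: t = 1.24/0.027 = 45.94 s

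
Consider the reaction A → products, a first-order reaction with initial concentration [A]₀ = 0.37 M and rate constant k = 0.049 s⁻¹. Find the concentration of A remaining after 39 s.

0.05473 M

Step 1: For a first-order reaction: [A] = [A]₀ × e^(-kt)
Step 2: [A] = 0.37 × e^(-0.049 × 39)
Step 3: [A] = 0.37 × e^(-1.911)
Step 4: [A] = 0.37 × 0.147932 = 0.05473 M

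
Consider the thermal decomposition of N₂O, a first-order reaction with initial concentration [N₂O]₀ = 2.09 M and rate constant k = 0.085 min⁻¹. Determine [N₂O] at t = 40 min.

0.06975 M

Step 1: For a first-order reaction: [N₂O] = [N₂O]₀ × e^(-kt)
Step 2: [N₂O] = 2.09 × e^(-0.085 × 40)
Step 3: [N₂O] = 2.09 × e^(-3.4)
Step 4: [N₂O] = 2.09 × 0.0333733 = 0.06975 M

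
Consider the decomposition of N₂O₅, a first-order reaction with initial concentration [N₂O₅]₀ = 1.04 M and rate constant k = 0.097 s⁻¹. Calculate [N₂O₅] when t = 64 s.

0.002094 M

Step 1: For a first-order reaction: [N₂O₅] = [N₂O₅]₀ × e^(-kt)
Step 2: [N₂O₅] = 1.04 × e^(-0.097 × 64)
Step 3: [N₂O₅] = 1.04 × e^(-6.208)
Step 4: [N₂O₅] = 1.04 × 0.00201326 = 0.002094 M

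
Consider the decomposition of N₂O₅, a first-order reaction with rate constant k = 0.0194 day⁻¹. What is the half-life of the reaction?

35.73 day

Step 1: For a first-order reaction, t₁/₂ = ln(2)/k
Step 2: t₁/₂ = ln(2)/0.0194
Step 3: t₁/₂ = 0.6931/0.0194 = 35.73 day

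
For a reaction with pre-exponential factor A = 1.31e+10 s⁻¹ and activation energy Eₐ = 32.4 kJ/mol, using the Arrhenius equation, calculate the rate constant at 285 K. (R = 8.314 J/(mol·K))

1.51e+04 s⁻¹

Step 1: Use the Arrhenius equation: k = A × exp(-Eₐ/RT)
Step 2: Convert Eₐ to J/mol: 32.4 kJ/mol = 32400 J/mol
Step 3: Calculate the exponent: -Eₐ/(RT) = -32400/(8.314 × 285) = -13.67383
Step 4: k = 1.31e+10 × exp(-13.67383)
Step 5: k = 1.31e+10 × 1.15221e-06 = 1.5094e+04 s⁻¹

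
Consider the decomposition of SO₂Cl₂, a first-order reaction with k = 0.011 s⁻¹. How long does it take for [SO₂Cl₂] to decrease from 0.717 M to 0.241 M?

99.12 s

Step 1: For first-order: t = ln([SO₂Cl₂]₀/[SO₂Cl₂])/k
Step 2: t = ln(0.717/0.241)/0.011
Step 3: t = ln(2.975)/0.011
Step 4: t = 1.09/0.011 = 99.12 s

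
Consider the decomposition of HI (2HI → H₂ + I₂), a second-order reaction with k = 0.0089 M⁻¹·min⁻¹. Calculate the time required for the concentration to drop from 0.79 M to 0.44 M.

113.1 min

Step 1: For second-order: t = (1/[HI] - 1/[HI]₀)/k
Step 2: t = (1/0.44 - 1/0.79)/0.0089
Step 3: t = (2.273 - 1.266)/0.0089
Step 4: t = 1.007/0.0089 = 113.1 min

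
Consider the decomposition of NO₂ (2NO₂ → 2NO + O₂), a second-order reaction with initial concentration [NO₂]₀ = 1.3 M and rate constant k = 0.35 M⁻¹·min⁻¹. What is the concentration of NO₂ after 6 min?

0.3485 M

Step 1: For a second-order reaction: 1/[NO₂] = 1/[NO₂]₀ + kt
Step 2: 1/[NO₂] = 1/1.3 + 0.35 × 6
Step 3: 1/[NO₂] = 0.7692 + 2.1 = 2.869
Step 4: [NO₂] = 1/2.869 = 0.3485 M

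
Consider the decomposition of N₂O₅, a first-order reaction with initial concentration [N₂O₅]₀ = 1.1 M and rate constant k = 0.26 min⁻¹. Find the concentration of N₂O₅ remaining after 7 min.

0.1782 M

Step 1: For a first-order reaction: [N₂O₅] = [N₂O₅]₀ × e^(-kt)
Step 2: [N₂O₅] = 1.1 × e^(-0.26 × 7)
Step 3: [N₂O₅] = 1.1 × e^(-1.82)
Step 4: [N₂O₅] = 1.1 × 0.162026 = 0.1782 M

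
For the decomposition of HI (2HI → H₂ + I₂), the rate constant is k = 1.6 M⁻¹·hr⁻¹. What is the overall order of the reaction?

second order (2)

Step 1: The units of k for an nth-order reaction are (concentration)^(1-n)·(time)⁻¹.
Step 2: Here k has units M⁻¹·hr⁻¹, so the concentration exponent is -1.
Step 3: 1 - n = -1 ⇒ n = 2. The reaction is second order.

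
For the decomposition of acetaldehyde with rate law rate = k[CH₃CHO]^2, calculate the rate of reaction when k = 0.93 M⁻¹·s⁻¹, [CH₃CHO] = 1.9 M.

3.357 M/s

Step 1: Identify the rate law: rate = k[CH₃CHO]^2
Step 2: Substitute values: rate = 0.93 × (1.9)^2
Step 3: Calculate: rate = 0.93 × 3.61 = 3.3573 M/s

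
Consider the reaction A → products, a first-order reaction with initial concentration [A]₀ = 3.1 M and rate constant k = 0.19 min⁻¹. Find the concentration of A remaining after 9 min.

0.5607 M

Step 1: For a first-order reaction: [A] = [A]₀ × e^(-kt)
Step 2: [A] = 3.1 × e^(-0.19 × 9)
Step 3: [A] = 3.1 × e^(-1.71)
Step 4: [A] = 3.1 × 0.180866 = 0.5607 M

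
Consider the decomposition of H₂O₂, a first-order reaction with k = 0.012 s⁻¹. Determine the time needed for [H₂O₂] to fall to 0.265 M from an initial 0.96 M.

107.3 s

Step 1: For first-order: t = ln([H₂O₂]₀/[H₂O₂])/k
Step 2: t = ln(0.96/0.265)/0.012
Step 3: t = ln(3.623)/0.012
Step 4: t = 1.287/0.012 = 107.3 s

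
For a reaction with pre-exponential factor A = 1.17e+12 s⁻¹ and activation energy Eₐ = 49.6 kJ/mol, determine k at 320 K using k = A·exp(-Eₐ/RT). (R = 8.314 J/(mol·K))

9.37e+03 s⁻¹

Step 1: Use the Arrhenius equation: k = A × exp(-Eₐ/RT)
Step 2: Convert Eₐ to J/mol: 49.6 kJ/mol = 49600 J/mol
Step 3: Calculate the exponent: -Eₐ/(RT) = -49600/(8.314 × 320) = -18.64325
Step 4: k = 1.17e+12 × exp(-18.64325)
Step 5: k = 1.17e+12 × 8.00460e-09 = 9.3654e+03 s⁻¹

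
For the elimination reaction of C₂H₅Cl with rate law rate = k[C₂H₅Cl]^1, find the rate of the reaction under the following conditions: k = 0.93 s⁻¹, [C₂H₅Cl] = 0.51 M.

0.4743 M/s

Step 1: Identify the rate law: rate = k[C₂H₅Cl]^1
Step 2: Substitute values: rate = 0.93 × (0.51)^1
Step 3: Calculate: rate = 0.93 × 0.51 = 0.4743 M/s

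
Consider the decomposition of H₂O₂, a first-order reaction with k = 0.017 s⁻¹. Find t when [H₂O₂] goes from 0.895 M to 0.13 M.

113.5 s

Step 1: For first-order: t = ln([H₂O₂]₀/[H₂O₂])/k
Step 2: t = ln(0.895/0.13)/0.017
Step 3: t = ln(6.885)/0.017
Step 4: t = 1.929/0.017 = 113.5 s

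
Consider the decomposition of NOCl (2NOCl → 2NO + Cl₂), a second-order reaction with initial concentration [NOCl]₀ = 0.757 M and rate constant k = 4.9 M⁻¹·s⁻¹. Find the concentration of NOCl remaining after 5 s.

0.03873 M

Step 1: For a second-order reaction: 1/[NOCl] = 1/[NOCl]₀ + kt
Step 2: 1/[NOCl] = 1/0.757 + 4.9 × 5
Step 3: 1/[NOCl] = 1.321 + 24.5 = 25.82
Step 4: [NOCl] = 1/25.82 = 0.03873 M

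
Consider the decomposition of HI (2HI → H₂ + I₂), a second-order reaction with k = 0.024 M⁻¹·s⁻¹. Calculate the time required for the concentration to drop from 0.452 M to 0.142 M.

201.2 s

Step 1: For second-order: t = (1/[HI] - 1/[HI]₀)/k
Step 2: t = (1/0.142 - 1/0.452)/0.024
Step 3: t = (7.042 - 2.212)/0.024
Step 4: t = 4.83/0.024 = 201.2 s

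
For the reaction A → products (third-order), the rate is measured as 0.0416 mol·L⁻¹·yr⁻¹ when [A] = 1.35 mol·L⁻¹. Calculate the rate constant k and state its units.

0.01691 (mol·L⁻¹)⁻²·yr⁻¹

Step 1: rate = k[A]^3, so k = rate / [A]^3.
Step 2: k = 0.0416 / (1.35)^3 = 0.0416 / 2.46.
Step 3: k = 0.01691 (mol·L⁻¹)⁻²·yr⁻¹.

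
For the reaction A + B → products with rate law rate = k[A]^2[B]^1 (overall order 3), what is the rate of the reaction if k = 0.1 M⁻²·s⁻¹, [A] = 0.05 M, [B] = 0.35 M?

8.75e-05 M/s

Step 1: The rate law is rate = k[A]^2[B]^1, overall order = 2+1 = 3
Step 2: Substitute values: rate = 0.1 × (0.05)^2 × (0.35)^1
Step 3: rate = 0.1 × 0.0025 × 0.35 = 8.75e-05 M/s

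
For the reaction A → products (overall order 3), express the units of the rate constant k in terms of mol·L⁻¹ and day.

(mol·L⁻¹)⁻²·day⁻¹

Step 1: For overall order n, rate = k × (concentration)^n.
Step 2: Rate has units mol·L⁻¹·day⁻¹; concentration term has units (mol·L⁻¹)^3.
Step 3: k = rate / (concentration)^n, so units of k = (mol·L⁻¹)^(1-3)·day⁻¹ = (mol·L⁻¹)⁻²·day⁻¹.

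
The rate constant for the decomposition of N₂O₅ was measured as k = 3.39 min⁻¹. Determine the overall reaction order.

first order (1)

Step 1: The units of k for an nth-order reaction are (concentration)^(1-n)·(time)⁻¹.
Step 2: Here k has units min⁻¹, so the concentration exponent is 0.
Step 3: 1 - n = 0 ⇒ n = 1. The reaction is first order.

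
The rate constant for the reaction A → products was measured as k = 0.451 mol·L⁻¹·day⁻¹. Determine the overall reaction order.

zeroth order (0)

Step 1: The units of k for an nth-order reaction are (concentration)^(1-n)·(time)⁻¹.
Step 2: Here k has units mol·L⁻¹·day⁻¹, so the concentration exponent is 1.
Step 3: 1 - n = 1 ⇒ n = 0. The reaction is zeroth order.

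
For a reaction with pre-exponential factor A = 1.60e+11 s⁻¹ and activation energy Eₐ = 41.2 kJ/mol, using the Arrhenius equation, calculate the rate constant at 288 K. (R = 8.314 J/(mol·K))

5.39e+03 s⁻¹

Step 1: Use the Arrhenius equation: k = A × exp(-Eₐ/RT)
Step 2: Convert Eₐ to J/mol: 41.2 kJ/mol = 41200 J/mol
Step 3: Calculate the exponent: -Eₐ/(RT) = -41200/(8.314 × 288) = -17.20659
Step 4: k = 1.60e+11 × exp(-17.20659)
Step 5: k = 1.60e+11 × 3.36723e-08 = 5.3876e+03 s⁻¹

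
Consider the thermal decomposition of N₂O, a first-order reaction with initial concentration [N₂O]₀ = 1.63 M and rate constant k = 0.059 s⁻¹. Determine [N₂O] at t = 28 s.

0.3124 M

Step 1: For a first-order reaction: [N₂O] = [N₂O]₀ × e^(-kt)
Step 2: [N₂O] = 1.63 × e^(-0.059 × 28)
Step 3: [N₂O] = 1.63 × e^(-1.652)
Step 4: [N₂O] = 1.63 × 0.191666 = 0.3124 M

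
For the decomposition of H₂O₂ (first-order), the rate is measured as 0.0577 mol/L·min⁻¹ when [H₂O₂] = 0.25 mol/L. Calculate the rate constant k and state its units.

0.2308 min⁻¹

Step 1: rate = k[H₂O₂]^1, so k = rate / [H₂O₂]^1.
Step 2: k = 0.0577 / (0.25)^1 = 0.0577 / 0.25.
Step 3: k = 0.2308 min⁻¹.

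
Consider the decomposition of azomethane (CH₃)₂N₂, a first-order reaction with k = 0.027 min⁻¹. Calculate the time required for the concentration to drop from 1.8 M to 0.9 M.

25.67 min

Step 1: For first-order: t = ln([azomethane]₀/[azomethane])/k
Step 2: t = ln(1.8/0.9)/0.027
Step 3: t = ln(2)/0.027
Step 4: t = 0.6931/0.027 = 25.67 min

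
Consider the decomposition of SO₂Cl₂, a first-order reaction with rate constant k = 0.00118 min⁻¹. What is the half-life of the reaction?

587.4 min

Step 1: For a first-order reaction, t₁/₂ = ln(2)/k
Step 2: t₁/₂ = ln(2)/0.00118
Step 3: t₁/₂ = 0.6931/0.00118 = 587.4 min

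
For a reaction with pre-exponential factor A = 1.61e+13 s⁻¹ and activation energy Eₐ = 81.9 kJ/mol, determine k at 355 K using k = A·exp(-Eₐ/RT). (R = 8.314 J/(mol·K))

1.43e+01 s⁻¹

Step 1: Use the Arrhenius equation: k = A × exp(-Eₐ/RT)
Step 2: Convert Eₐ to J/mol: 81.9 kJ/mol = 81900 J/mol
Step 3: Calculate the exponent: -Eₐ/(RT) = -81900/(8.314 × 355) = -27.74888
Step 4: k = 1.61e+13 × exp(-27.74888)
Step 5: k = 1.61e+13 × 8.88821e-13 = 1.4310e+01 s⁻¹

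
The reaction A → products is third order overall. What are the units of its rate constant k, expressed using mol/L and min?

(mol/L)⁻²·min⁻¹

Step 1: For overall order n, rate = k × (concentration)^n.
Step 2: Rate has units mol/L·min⁻¹; concentration term has units (mol/L)^3.
Step 3: k = rate / (concentration)^n, so units of k = (mol/L)^(1-3)·min⁻¹ = (mol/L)⁻²·min⁻¹.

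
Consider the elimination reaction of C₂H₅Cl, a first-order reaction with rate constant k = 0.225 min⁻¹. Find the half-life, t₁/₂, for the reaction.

3.081 min

Step 1: For a first-order reaction, t₁/₂ = ln(2)/k
Step 2: t₁/₂ = ln(2)/0.225
Step 3: t₁/₂ = 0.6931/0.225 = 3.081 min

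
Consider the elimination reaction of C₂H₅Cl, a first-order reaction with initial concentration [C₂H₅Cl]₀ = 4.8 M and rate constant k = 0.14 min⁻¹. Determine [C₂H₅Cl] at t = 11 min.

1.029 M

Step 1: For a first-order reaction: [C₂H₅Cl] = [C₂H₅Cl]₀ × e^(-kt)
Step 2: [C₂H₅Cl] = 4.8 × e^(-0.14 × 11)
Step 3: [C₂H₅Cl] = 4.8 × e^(-1.54)
Step 4: [C₂H₅Cl] = 4.8 × 0.214381 = 1.029 M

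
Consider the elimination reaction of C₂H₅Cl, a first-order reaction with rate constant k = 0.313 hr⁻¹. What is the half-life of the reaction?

2.215 hr

Step 1: For a first-order reaction, t₁/₂ = ln(2)/k
Step 2: t₁/₂ = ln(2)/0.313
Step 3: t₁/₂ = 0.6931/0.313 = 2.215 hr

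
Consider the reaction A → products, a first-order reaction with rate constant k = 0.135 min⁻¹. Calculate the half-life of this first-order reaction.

5.134 min

Step 1: For a first-order reaction, t₁/₂ = ln(2)/k
Step 2: t₁/₂ = ln(2)/0.135
Step 3: t₁/₂ = 0.6931/0.135 = 5.134 min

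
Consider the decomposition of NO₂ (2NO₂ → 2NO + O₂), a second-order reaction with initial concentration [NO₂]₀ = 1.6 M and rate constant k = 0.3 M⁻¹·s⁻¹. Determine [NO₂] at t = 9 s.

0.3008 M

Step 1: For a second-order reaction: 1/[NO₂] = 1/[NO₂]₀ + kt
Step 2: 1/[NO₂] = 1/1.6 + 0.3 × 9
Step 3: 1/[NO₂] = 0.625 + 2.7 = 3.325
Step 4: [NO₂] = 1/3.325 = 0.3008 M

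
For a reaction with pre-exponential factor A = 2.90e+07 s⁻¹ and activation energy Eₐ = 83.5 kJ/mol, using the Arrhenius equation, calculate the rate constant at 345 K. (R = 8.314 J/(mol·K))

6.60e-06 s⁻¹

Step 1: Use the Arrhenius equation: k = A × exp(-Eₐ/RT)
Step 2: Convert Eₐ to J/mol: 83.5 kJ/mol = 83500 J/mol
Step 3: Calculate the exponent: -Eₐ/(RT) = -83500/(8.314 × 345) = -29.11102
Step 4: k = 2.90e+07 × exp(-29.11102)
Step 5: k = 2.90e+07 × 2.27638e-13 = 6.6015e-06 s⁻¹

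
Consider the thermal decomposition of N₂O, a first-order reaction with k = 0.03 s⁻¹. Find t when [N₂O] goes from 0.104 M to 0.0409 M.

31.11 s

Step 1: For first-order: t = ln([N₂O]₀/[N₂O])/k
Step 2: t = ln(0.104/0.0409)/0.03
Step 3: t = ln(2.543)/0.03
Step 4: t = 0.9333/0.03 = 31.11 s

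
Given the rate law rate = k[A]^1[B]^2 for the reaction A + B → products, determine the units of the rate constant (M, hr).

M⁻²·hr⁻¹

Step 1: Overall order = 1 + 2 = 3.
Step 2: rate has units M·hr⁻¹; [A]^1[B]^2 has units M^3.
Step 3: k = rate/([A]^1[B]^2), so units of k = M^(1-3)·hr⁻¹ = M⁻²·hr⁻¹.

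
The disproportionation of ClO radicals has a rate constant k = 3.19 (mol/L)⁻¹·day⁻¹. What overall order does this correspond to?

second order (2)

Step 1: The units of k for an nth-order reaction are (concentration)^(1-n)·(time)⁻¹.
Step 2: Here k has units (mol/L)⁻¹·day⁻¹, so the concentration exponent is -1.
Step 3: 1 - n = -1 ⇒ n = 2. The reaction is second order.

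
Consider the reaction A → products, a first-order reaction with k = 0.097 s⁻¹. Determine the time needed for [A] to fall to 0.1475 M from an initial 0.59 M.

14.29 s

Step 1: For first-order: t = ln([A]₀/[A])/k
Step 2: t = ln(0.59/0.1475)/0.097
Step 3: t = ln(4)/0.097
Step 4: t = 1.386/0.097 = 14.29 s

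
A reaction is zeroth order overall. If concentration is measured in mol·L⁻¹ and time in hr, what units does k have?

mol·L⁻¹·hr⁻¹

Step 1: For overall order n, rate = k × (concentration)^n.
Step 2: Rate has units mol·L⁻¹·hr⁻¹; concentration term has units (mol·L⁻¹)^0.
Step 3: k = rate / (concentration)^n, so units of k = (mol·L⁻¹)^(1-0)·hr⁻¹ = mol·L⁻¹·hr⁻¹.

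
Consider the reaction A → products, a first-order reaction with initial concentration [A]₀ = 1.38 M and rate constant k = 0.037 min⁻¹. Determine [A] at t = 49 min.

0.2252 M

Step 1: For a first-order reaction: [A] = [A]₀ × e^(-kt)
Step 2: [A] = 1.38 × e^(-0.037 × 49)
Step 3: [A] = 1.38 × e^(-1.813)
Step 4: [A] = 1.38 × 0.163164 = 0.2252 M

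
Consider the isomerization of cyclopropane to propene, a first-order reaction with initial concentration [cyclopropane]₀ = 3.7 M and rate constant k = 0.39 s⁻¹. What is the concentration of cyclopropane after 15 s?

0.01066 M

Step 1: For a first-order reaction: [cyclopropane] = [cyclopropane]₀ × e^(-kt)
Step 2: [cyclopropane] = 3.7 × e^(-0.39 × 15)
Step 3: [cyclopropane] = 3.7 × e^(-5.85)
Step 4: [cyclopropane] = 3.7 × 0.0028799 = 0.01066 M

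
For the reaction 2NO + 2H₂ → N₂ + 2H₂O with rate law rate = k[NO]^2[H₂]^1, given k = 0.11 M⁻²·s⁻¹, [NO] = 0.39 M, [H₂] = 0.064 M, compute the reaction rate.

0.001071 M/s

Step 1: The rate law is rate = k[NO]^2[H₂]^1
Step 2: Substitute: rate = 0.11 × (0.39)^2 × (0.064)^1
Step 3: rate = 0.11 × 0.1521 × 0.064 = 0.00107078 M/s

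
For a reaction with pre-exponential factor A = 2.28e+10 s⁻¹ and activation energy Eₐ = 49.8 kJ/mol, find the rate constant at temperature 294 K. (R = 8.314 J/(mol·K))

3.23e+01 s⁻¹

Step 1: Use the Arrhenius equation: k = A × exp(-Eₐ/RT)
Step 2: Convert Eₐ to J/mol: 49.8 kJ/mol = 49800 J/mol
Step 3: Calculate the exponent: -Eₐ/(RT) = -49800/(8.314 × 294) = -20.37380
Step 4: k = 2.28e+10 × exp(-20.37380)
Step 5: k = 2.28e+10 × 1.41831e-09 = 3.2337e+01 s⁻¹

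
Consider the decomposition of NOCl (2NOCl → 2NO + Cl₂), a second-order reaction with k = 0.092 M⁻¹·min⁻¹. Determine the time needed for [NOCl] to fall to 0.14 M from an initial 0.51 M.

56.33 min

Step 1: For second-order: t = (1/[NOCl] - 1/[NOCl]₀)/k
Step 2: t = (1/0.14 - 1/0.51)/0.092
Step 3: t = (7.143 - 1.961)/0.092
Step 4: t = 5.182/0.092 = 56.33 min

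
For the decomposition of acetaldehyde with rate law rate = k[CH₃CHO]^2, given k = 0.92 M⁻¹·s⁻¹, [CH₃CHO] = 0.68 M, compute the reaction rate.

0.4254 M/s

Step 1: Identify the rate law: rate = k[CH₃CHO]^2
Step 2: Substitute values: rate = 0.92 × (0.68)^2
Step 3: Calculate: rate = 0.92 × 0.4624 = 0.425408 M/s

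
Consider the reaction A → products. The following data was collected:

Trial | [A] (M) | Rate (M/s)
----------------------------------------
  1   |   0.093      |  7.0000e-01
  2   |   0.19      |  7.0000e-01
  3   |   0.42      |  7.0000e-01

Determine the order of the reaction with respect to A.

zeroth order (0)

Step 1: Compare trials - when concentration changes, rate stays constant.
Step 2: rate₂/rate₁ = 7.0000e-01/7.0000e-01 = 1
Step 3: [A]₂/[A]₁ = 0.19/0.093 = 2.043
Step 4: Since rate ratio ≈ (conc ratio)^0, the reaction is zeroth order.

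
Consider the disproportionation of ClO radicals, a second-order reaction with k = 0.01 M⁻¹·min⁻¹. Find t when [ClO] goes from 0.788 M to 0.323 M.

182.7 min

Step 1: For second-order: t = (1/[ClO] - 1/[ClO]₀)/k
Step 2: t = (1/0.323 - 1/0.788)/0.01
Step 3: t = (3.096 - 1.269)/0.01
Step 4: t = 1.827/0.01 = 182.7 min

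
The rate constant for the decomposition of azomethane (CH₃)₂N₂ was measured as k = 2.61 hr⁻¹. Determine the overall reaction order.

first order (1)

Step 1: The units of k for an nth-order reaction are (concentration)^(1-n)·(time)⁻¹.
Step 2: Here k has units hr⁻¹, so the concentration exponent is 0.
Step 3: 1 - n = 0 ⇒ n = 1. The reaction is first order.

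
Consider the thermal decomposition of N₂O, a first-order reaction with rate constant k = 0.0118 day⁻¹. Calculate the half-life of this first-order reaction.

58.74 day

Step 1: For a first-order reaction, t₁/₂ = ln(2)/k
Step 2: t₁/₂ = ln(2)/0.0118
Step 3: t₁/₂ = 0.6931/0.0118 = 58.74 day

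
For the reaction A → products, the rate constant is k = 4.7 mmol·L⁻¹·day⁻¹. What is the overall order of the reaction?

zeroth order (0)

Step 1: The units of k for an nth-order reaction are (concentration)^(1-n)·(time)⁻¹.
Step 2: Here k has units mmol·L⁻¹·day⁻¹, so the concentration exponent is 1.
Step 3: 1 - n = 1 ⇒ n = 0. The reaction is zeroth order.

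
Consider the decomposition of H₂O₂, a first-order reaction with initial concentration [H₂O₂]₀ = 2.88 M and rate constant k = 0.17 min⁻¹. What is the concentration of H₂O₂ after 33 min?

0.01054 M

Step 1: For a first-order reaction: [H₂O₂] = [H₂O₂]₀ × e^(-kt)
Step 2: [H₂O₂] = 2.88 × e^(-0.17 × 33)
Step 3: [H₂O₂] = 2.88 × e^(-5.61)
Step 4: [H₂O₂] = 2.88 × 0.00366107 = 0.01054 M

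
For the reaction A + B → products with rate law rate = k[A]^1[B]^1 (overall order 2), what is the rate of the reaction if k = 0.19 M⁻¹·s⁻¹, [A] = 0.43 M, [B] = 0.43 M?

0.03513 M/s

Step 1: The rate law is rate = k[A]^1[B]^1, overall order = 1+1 = 2
Step 2: Substitute values: rate = 0.19 × (0.43)^1 × (0.43)^1
Step 3: rate = 0.19 × 0.43 × 0.43 = 0.035131 M/s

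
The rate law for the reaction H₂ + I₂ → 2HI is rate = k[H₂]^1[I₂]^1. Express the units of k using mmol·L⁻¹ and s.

(mmol·L⁻¹)⁻¹·s⁻¹

Step 1: Overall order = 1 + 1 = 2.
Step 2: rate has units mmol·L⁻¹·s⁻¹; [H₂]^1[I₂]^1 has units (mmol·L⁻¹)^2.
Step 3: k = rate/([H₂]^1[I₂]^1), so units of k = (mmol·L⁻¹)^(1-2)·s⁻¹ = (mmol·L⁻¹)⁻¹·s⁻¹.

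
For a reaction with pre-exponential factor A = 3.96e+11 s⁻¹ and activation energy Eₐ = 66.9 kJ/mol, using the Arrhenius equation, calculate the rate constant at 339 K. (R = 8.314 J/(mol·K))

1.95e+01 s⁻¹

Step 1: Use the Arrhenius equation: k = A × exp(-Eₐ/RT)
Step 2: Convert Eₐ to J/mol: 66.9 kJ/mol = 66900 J/mol
Step 3: Calculate the exponent: -Eₐ/(RT) = -66900/(8.314 × 339) = -23.73648
Step 4: k = 3.96e+11 × exp(-23.73648)
Step 5: k = 3.96e+11 × 4.91335e-11 = 1.9457e+01 s⁻¹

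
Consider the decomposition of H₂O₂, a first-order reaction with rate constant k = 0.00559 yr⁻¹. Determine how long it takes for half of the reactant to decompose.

124 yr

Step 1: For a first-order reaction, t₁/₂ = ln(2)/k
Step 2: t₁/₂ = ln(2)/0.00559
Step 3: t₁/₂ = 0.6931/0.00559 = 124 yr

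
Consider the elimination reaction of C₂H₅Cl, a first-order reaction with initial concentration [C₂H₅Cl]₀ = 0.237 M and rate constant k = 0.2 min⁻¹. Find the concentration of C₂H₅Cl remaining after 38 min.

0.0001186 M

Step 1: For a first-order reaction: [C₂H₅Cl] = [C₂H₅Cl]₀ × e^(-kt)
Step 2: [C₂H₅Cl] = 0.237 × e^(-0.2 × 38)
Step 3: [C₂H₅Cl] = 0.237 × e^(-7.6)
Step 4: [C₂H₅Cl] = 0.237 × 0.000500451 = 0.0001186 M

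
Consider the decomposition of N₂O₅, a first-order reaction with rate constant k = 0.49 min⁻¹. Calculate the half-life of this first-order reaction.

1.415 min

Step 1: For a first-order reaction, t₁/₂ = ln(2)/k
Step 2: t₁/₂ = ln(2)/0.49
Step 3: t₁/₂ = 0.6931/0.49 = 1.415 min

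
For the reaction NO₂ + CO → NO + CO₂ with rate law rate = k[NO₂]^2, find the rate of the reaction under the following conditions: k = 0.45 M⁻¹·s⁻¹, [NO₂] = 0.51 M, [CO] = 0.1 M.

0.117 M/s

Step 1: The rate law is rate = k[NO₂]^2
Step 2: Note that the rate does not depend on [CO] (zero order in CO).
Step 3: rate = 0.45 × (0.51)^2 = 0.117045 M/s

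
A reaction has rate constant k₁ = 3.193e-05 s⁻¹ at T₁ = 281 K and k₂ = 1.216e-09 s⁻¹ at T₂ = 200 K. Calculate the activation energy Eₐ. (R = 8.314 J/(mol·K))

58.7 kJ/mol

Step 1: Use the two-temperature Arrhenius form: ln(k₂/k₁) = -Eₐ/R × (1/T₂ - 1/T₁)
Step 2: ln(k₂/k₁) = ln(1.216e-09/3.193e-05) = ln(3.80833e-05) = -10.1757
Step 3: 1/T₂ - 1/T₁ = 1/200 - 1/281 = 1.441281e-03 K⁻¹
Step 4: Eₐ = -R × ln(k₂/k₁) / (1/T₂ - 1/T₁) = -8.314 × -10.1757 / 1.441281e-03
Step 5: Eₐ = 5.8699e+04 J/mol = 58.7 kJ/mol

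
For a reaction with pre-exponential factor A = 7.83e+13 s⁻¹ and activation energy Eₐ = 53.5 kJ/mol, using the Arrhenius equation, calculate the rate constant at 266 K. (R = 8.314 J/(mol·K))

2.44e+03 s⁻¹

Step 1: Use the Arrhenius equation: k = A × exp(-Eₐ/RT)
Step 2: Convert Eₐ to J/mol: 53.5 kJ/mol = 53500 J/mol
Step 3: Calculate the exponent: -Eₐ/(RT) = -53500/(8.314 × 266) = -24.19146
Step 4: k = 7.83e+13 × exp(-24.19146)
Step 5: k = 7.83e+13 × 3.11733e-11 = 2.4409e+03 s⁻¹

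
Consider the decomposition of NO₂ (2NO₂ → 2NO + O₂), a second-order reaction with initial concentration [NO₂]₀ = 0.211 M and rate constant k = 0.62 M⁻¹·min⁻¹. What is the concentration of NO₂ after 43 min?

0.03185 M

Step 1: For a second-order reaction: 1/[NO₂] = 1/[NO₂]₀ + kt
Step 2: 1/[NO₂] = 1/0.211 + 0.62 × 43
Step 3: 1/[NO₂] = 4.739 + 26.66 = 31.4
Step 4: [NO₂] = 1/31.4 = 0.03185 M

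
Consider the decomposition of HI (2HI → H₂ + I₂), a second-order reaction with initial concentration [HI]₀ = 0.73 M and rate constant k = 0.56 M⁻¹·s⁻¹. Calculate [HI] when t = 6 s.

0.2114 M

Step 1: For a second-order reaction: 1/[HI] = 1/[HI]₀ + kt
Step 2: 1/[HI] = 1/0.73 + 0.56 × 6
Step 3: 1/[HI] = 1.37 + 3.36 = 4.73
Step 4: [HI] = 1/4.73 = 0.2114 M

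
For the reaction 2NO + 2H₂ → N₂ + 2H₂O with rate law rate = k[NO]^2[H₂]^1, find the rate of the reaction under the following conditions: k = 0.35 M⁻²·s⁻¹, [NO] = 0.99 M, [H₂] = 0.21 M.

0.07204 M/s

Step 1: The rate law is rate = k[NO]^2[H₂]^1
Step 2: Substitute: rate = 0.35 × (0.99)^2 × (0.21)^1
Step 3: rate = 0.35 × 0.9801 × 0.21 = 0.0720373 M/s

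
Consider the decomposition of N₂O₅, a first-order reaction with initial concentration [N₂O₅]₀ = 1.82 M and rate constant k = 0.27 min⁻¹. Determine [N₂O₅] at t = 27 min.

0.001242 M

Step 1: For a first-order reaction: [N₂O₅] = [N₂O₅]₀ × e^(-kt)
Step 2: [N₂O₅] = 1.82 × e^(-0.27 × 27)
Step 3: [N₂O₅] = 1.82 × e^(-7.29)
Step 4: [N₂O₅] = 1.82 × 0.000682328 = 0.001242 M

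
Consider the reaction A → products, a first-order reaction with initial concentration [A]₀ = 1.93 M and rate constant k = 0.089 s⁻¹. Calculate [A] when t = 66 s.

0.005426 M

Step 1: For a first-order reaction: [A] = [A]₀ × e^(-kt)
Step 2: [A] = 1.93 × e^(-0.089 × 66)
Step 3: [A] = 1.93 × e^(-5.874)
Step 4: [A] = 1.93 × 0.0028116 = 0.005426 M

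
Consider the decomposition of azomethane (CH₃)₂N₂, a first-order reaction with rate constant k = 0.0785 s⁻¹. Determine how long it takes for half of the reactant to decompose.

8.83 s

Step 1: For a first-order reaction, t₁/₂ = ln(2)/k
Step 2: t₁/₂ = ln(2)/0.0785
Step 3: t₁/₂ = 0.6931/0.0785 = 8.83 s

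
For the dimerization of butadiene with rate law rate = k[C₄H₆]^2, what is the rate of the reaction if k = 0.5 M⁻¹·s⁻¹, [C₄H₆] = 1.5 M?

1.125 M/s

Step 1: Identify the rate law: rate = k[C₄H₆]^2
Step 2: Substitute values: rate = 0.5 × (1.5)^2
Step 3: Calculate: rate = 0.5 × 2.25 = 1.125 M/s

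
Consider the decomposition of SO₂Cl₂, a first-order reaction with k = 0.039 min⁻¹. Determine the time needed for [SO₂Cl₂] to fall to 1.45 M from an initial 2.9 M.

17.77 min

Step 1: For first-order: t = ln([SO₂Cl₂]₀/[SO₂Cl₂])/k
Step 2: t = ln(2.9/1.45)/0.039
Step 3: t = ln(2)/0.039
Step 4: t = 0.6931/0.039 = 17.77 min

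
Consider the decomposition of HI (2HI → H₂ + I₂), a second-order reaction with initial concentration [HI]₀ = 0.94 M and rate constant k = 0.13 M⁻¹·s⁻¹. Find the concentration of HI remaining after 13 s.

0.3631 M

Step 1: For a second-order reaction: 1/[HI] = 1/[HI]₀ + kt
Step 2: 1/[HI] = 1/0.94 + 0.13 × 13
Step 3: 1/[HI] = 1.064 + 1.69 = 2.754
Step 4: [HI] = 1/2.754 = 0.3631 M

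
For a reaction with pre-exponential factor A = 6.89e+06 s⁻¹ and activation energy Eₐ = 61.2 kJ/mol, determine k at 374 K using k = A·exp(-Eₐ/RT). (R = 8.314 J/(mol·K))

1.95e-02 s⁻¹

Step 1: Use the Arrhenius equation: k = A × exp(-Eₐ/RT)
Step 2: Convert Eₐ to J/mol: 61.2 kJ/mol = 61200 J/mol
Step 3: Calculate the exponent: -Eₐ/(RT) = -61200/(8.314 × 374) = -19.68203
Step 4: k = 6.89e+06 × exp(-19.68203)
Step 5: k = 6.89e+06 × 2.83272e-09 = 1.9517e-02 s⁻¹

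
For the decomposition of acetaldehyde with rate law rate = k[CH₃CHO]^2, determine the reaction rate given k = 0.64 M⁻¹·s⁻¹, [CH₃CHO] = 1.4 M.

1.254 M/s

Step 1: Identify the rate law: rate = k[CH₃CHO]^2
Step 2: Substitute values: rate = 0.64 × (1.4)^2
Step 3: Calculate: rate = 0.64 × 1.96 = 1.2544 M/s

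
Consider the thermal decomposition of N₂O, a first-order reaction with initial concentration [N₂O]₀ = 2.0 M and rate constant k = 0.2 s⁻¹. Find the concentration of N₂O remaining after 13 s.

0.1485 M

Step 1: For a first-order reaction: [N₂O] = [N₂O]₀ × e^(-kt)
Step 2: [N₂O] = 2.0 × e^(-0.2 × 13)
Step 3: [N₂O] = 2.0 × e^(-2.6)
Step 4: [N₂O] = 2.0 × 0.0742736 = 0.1485 M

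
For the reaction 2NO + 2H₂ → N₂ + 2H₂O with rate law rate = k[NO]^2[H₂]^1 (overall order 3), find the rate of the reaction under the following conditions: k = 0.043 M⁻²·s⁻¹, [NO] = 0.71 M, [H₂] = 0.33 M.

0.007153 M/s

Step 1: The rate law is rate = k[NO]^2[H₂]^1, overall order = 2+1 = 3
Step 2: Substitute values: rate = 0.043 × (0.71)^2 × (0.33)^1
Step 3: rate = 0.043 × 0.5041 × 0.33 = 0.00715318 M/s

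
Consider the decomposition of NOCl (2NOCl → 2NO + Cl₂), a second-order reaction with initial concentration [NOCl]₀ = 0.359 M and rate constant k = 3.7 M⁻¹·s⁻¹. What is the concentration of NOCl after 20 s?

0.01302 M

Step 1: For a second-order reaction: 1/[NOCl] = 1/[NOCl]₀ + kt
Step 2: 1/[NOCl] = 1/0.359 + 3.7 × 20
Step 3: 1/[NOCl] = 2.786 + 74 = 76.79
Step 4: [NOCl] = 1/76.79 = 0.01302 M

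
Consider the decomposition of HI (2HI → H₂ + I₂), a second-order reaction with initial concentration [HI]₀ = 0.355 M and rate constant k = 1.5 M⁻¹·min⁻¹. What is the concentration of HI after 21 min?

0.02914 M

Step 1: For a second-order reaction: 1/[HI] = 1/[HI]₀ + kt
Step 2: 1/[HI] = 1/0.355 + 1.5 × 21
Step 3: 1/[HI] = 2.817 + 31.5 = 34.32
Step 4: [HI] = 1/34.32 = 0.02914 M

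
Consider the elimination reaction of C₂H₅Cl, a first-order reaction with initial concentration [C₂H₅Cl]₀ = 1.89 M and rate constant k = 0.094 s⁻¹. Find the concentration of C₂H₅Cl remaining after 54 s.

0.0118 M

Step 1: For a first-order reaction: [C₂H₅Cl] = [C₂H₅Cl]₀ × e^(-kt)
Step 2: [C₂H₅Cl] = 1.89 × e^(-0.094 × 54)
Step 3: [C₂H₅Cl] = 1.89 × e^(-5.076)
Step 4: [C₂H₅Cl] = 1.89 × 0.00624484 = 0.0118 M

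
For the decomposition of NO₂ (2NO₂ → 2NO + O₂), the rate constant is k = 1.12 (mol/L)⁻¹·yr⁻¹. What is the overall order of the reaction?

second order (2)

Step 1: The units of k for an nth-order reaction are (concentration)^(1-n)·(time)⁻¹.
Step 2: Here k has units (mol/L)⁻¹·yr⁻¹, so the concentration exponent is -1.
Step 3: 1 - n = -1 ⇒ n = 2. The reaction is second order.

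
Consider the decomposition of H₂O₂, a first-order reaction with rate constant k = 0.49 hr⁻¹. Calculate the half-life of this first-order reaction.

1.415 hr

Step 1: For a first-order reaction, t₁/₂ = ln(2)/k
Step 2: t₁/₂ = ln(2)/0.49
Step 3: t₁/₂ = 0.6931/0.49 = 1.415 hr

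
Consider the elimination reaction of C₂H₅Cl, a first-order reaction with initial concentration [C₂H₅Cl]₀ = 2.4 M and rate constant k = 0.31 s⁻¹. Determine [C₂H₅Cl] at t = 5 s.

0.5094 M

Step 1: For a first-order reaction: [C₂H₅Cl] = [C₂H₅Cl]₀ × e^(-kt)
Step 2: [C₂H₅Cl] = 2.4 × e^(-0.31 × 5)
Step 3: [C₂H₅Cl] = 2.4 × e^(-1.55)
Step 4: [C₂H₅Cl] = 2.4 × 0.212248 = 0.5094 M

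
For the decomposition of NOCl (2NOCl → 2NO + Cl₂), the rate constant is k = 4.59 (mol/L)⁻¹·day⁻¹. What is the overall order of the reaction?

second order (2)

Step 1: The units of k for an nth-order reaction are (concentration)^(1-n)·(time)⁻¹.
Step 2: Here k has units (mol/L)⁻¹·day⁻¹, so the concentration exponent is -1.
Step 3: 1 - n = -1 ⇒ n = 2. The reaction is second order.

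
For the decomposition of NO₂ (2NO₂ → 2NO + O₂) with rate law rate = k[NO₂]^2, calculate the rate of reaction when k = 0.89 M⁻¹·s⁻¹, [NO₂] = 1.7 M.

2.572 M/s

Step 1: Identify the rate law: rate = k[NO₂]^2
Step 2: Substitute values: rate = 0.89 × (1.7)^2
Step 3: Calculate: rate = 0.89 × 2.89 = 2.5721 M/s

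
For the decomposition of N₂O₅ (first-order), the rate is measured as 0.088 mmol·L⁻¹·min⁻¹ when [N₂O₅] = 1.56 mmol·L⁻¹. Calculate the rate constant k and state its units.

0.05641 min⁻¹

Step 1: rate = k[N₂O₅]^1, so k = rate / [N₂O₅]^1.
Step 2: k = 0.088 / (1.56)^1 = 0.088 / 1.56.
Step 3: k = 0.05641 min⁻¹.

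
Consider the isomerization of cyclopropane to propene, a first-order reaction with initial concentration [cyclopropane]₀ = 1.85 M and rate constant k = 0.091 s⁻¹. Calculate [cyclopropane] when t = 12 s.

0.6208 M

Step 1: For a first-order reaction: [cyclopropane] = [cyclopropane]₀ × e^(-kt)
Step 2: [cyclopropane] = 1.85 × e^(-0.091 × 12)
Step 3: [cyclopropane] = 1.85 × e^(-1.092)
Step 4: [cyclopropane] = 1.85 × 0.335545 = 0.6208 M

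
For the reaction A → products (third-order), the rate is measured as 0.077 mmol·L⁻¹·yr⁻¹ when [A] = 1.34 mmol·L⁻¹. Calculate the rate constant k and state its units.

0.032 (mmol·L⁻¹)⁻²·yr⁻¹

Step 1: rate = k[A]^3, so k = rate / [A]^3.
Step 2: k = 0.077 / (1.34)^3 = 0.077 / 2.406.
Step 3: k = 0.032 (mmol·L⁻¹)⁻²·yr⁻¹.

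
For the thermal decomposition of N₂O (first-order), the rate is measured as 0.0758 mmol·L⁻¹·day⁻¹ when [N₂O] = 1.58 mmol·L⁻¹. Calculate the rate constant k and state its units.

0.04797 day⁻¹

Step 1: rate = k[N₂O]^1, so k = rate / [N₂O]^1.
Step 2: k = 0.0758 / (1.58)^1 = 0.0758 / 1.58.
Step 3: k = 0.04797 day⁻¹.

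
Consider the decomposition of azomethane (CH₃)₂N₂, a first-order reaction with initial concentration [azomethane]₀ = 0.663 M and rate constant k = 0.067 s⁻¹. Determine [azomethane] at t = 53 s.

0.01903 M

Step 1: For a first-order reaction: [azomethane] = [azomethane]₀ × e^(-kt)
Step 2: [azomethane] = 0.663 × e^(-0.067 × 53)
Step 3: [azomethane] = 0.663 × e^(-3.551)
Step 4: [azomethane] = 0.663 × 0.0286959 = 0.01903 M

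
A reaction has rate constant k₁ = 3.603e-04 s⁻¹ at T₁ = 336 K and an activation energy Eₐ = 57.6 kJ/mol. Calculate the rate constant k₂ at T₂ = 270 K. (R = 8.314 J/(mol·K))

2.332e-06 s⁻¹

Step 1: Use the two-temperature Arrhenius form: ln(k₂/k₁) = -Eₐ/R × (1/T₂ - 1/T₁)
Step 2: Convert Eₐ to J/mol: 57.6 kJ/mol = 57600 J/mol
Step 3: 1/T₂ - 1/T₁ = 1/270 - 1/336 = 7.275132e-04 K⁻¹
Step 4: ln(k₂/k₁) = -57600/8.314 × 7.275132e-04 = -5.04026
Step 5: k₂ = k₁ × exp(-5.04026) = 3.603e-04 × 6.47207e-03 = 2.332e-06 s⁻¹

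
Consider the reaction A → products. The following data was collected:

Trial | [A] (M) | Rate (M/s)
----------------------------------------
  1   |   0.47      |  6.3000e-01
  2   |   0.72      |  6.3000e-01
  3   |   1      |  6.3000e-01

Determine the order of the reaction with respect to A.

zeroth order (0)

Step 1: Compare trials - when concentration changes, rate stays constant.
Step 2: rate₂/rate₁ = 6.3000e-01/6.3000e-01 = 1
Step 3: [A]₂/[A]₁ = 0.72/0.47 = 1.532
Step 4: Since rate ratio ≈ (conc ratio)^0, the reaction is zeroth order.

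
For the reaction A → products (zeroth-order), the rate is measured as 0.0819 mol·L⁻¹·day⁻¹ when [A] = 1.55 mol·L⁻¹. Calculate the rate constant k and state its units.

0.0819 mol·L⁻¹·day⁻¹

Step 1: For a zeroth-order reaction, rate = k (independent of concentration).
Step 2: k = rate = 0.0819 mol·L⁻¹·day⁻¹.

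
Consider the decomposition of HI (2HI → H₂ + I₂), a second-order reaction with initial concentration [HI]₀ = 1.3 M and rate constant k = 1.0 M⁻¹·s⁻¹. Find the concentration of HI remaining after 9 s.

0.1024 M

Step 1: For a second-order reaction: 1/[HI] = 1/[HI]₀ + kt
Step 2: 1/[HI] = 1/1.3 + 1.0 × 9
Step 3: 1/[HI] = 0.7692 + 9 = 9.769
Step 4: [HI] = 1/9.769 = 0.1024 M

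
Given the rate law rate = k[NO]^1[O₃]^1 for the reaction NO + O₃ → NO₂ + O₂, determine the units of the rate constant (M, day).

M⁻¹·day⁻¹

Step 1: Overall order = 1 + 1 = 2.
Step 2: rate has units M·day⁻¹; [NO]^1[O₃]^1 has units M^2.
Step 3: k = rate/([NO]^1[O₃]^1), so units of k = M^(1-2)·day⁻¹ = M⁻¹·day⁻¹.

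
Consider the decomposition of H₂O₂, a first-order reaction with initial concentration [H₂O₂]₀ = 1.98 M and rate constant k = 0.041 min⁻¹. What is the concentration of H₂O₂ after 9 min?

1.369 M

Step 1: For a first-order reaction: [H₂O₂] = [H₂O₂]₀ × e^(-kt)
Step 2: [H₂O₂] = 1.98 × e^(-0.041 × 9)
Step 3: [H₂O₂] = 1.98 × e^(-0.369)
Step 4: [H₂O₂] = 1.98 × 0.691425 = 1.369 M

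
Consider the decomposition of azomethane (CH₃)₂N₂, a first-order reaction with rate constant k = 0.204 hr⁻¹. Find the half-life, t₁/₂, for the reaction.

3.398 hr

Step 1: For a first-order reaction, t₁/₂ = ln(2)/k
Step 2: t₁/₂ = ln(2)/0.204
Step 3: t₁/₂ = 0.6931/0.204 = 3.398 hr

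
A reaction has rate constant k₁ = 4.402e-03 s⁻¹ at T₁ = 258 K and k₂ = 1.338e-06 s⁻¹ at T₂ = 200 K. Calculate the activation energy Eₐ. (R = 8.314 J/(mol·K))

59.9 kJ/mol

Step 1: Use the two-temperature Arrhenius form: ln(k₂/k₁) = -Eₐ/R × (1/T₂ - 1/T₁)
Step 2: ln(k₂/k₁) = ln(1.338e-06/4.402e-03) = ln(0.000303953) = -8.09864
Step 3: 1/T₂ - 1/T₁ = 1/200 - 1/258 = 1.124031e-03 K⁻¹
Step 4: Eₐ = -R × ln(k₂/k₁) / (1/T₂ - 1/T₁) = -8.314 × -8.09864 / 1.124031e-03
Step 5: Eₐ = 5.9902e+04 J/mol = 59.9 kJ/mol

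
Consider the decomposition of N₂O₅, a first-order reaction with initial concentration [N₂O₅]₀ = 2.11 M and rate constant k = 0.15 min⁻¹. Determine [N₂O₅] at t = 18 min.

0.1418 M

Step 1: For a first-order reaction: [N₂O₅] = [N₂O₅]₀ × e^(-kt)
Step 2: [N₂O₅] = 2.11 × e^(-0.15 × 18)
Step 3: [N₂O₅] = 2.11 × e^(-2.7)
Step 4: [N₂O₅] = 2.11 × 0.0672055 = 0.1418 M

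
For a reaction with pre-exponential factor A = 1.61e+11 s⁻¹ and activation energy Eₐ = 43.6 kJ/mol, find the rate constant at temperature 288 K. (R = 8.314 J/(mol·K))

1.99e+03 s⁻¹

Step 1: Use the Arrhenius equation: k = A × exp(-Eₐ/RT)
Step 2: Convert Eₐ to J/mol: 43.6 kJ/mol = 43600 J/mol
Step 3: Calculate the exponent: -Eₐ/(RT) = -43600/(8.314 × 288) = -18.20891
Step 4: k = 1.61e+11 × exp(-18.20891)
Step 5: k = 1.61e+11 × 1.23586e-08 = 1.9897e+03 s⁻¹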